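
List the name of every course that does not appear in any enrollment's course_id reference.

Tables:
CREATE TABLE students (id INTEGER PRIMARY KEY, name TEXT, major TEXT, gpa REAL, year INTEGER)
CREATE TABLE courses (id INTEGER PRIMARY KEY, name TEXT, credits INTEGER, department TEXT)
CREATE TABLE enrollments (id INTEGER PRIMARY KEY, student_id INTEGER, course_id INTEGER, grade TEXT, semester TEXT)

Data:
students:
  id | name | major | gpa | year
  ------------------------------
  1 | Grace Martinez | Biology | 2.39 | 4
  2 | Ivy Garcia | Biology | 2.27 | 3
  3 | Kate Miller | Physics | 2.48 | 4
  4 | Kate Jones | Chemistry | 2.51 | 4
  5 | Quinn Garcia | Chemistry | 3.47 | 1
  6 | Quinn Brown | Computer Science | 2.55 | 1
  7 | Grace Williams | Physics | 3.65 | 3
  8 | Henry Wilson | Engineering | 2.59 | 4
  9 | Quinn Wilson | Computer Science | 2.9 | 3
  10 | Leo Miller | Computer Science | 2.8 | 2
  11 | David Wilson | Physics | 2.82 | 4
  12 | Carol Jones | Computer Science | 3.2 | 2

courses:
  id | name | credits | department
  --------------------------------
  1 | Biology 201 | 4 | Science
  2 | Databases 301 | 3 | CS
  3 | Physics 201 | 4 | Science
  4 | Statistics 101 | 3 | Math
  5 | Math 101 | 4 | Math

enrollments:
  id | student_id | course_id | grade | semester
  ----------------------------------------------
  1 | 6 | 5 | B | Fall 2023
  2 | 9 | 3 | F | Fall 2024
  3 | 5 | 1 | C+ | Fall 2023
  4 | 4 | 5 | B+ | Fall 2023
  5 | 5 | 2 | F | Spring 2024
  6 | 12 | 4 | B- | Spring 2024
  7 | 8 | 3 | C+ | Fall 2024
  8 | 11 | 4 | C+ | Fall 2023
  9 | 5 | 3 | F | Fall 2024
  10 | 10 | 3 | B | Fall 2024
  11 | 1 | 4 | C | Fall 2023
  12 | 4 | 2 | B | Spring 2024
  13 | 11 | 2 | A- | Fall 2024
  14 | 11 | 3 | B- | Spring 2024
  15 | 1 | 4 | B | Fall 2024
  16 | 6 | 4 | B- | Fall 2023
SELECT p.name FROM courses p LEFT JOIN enrollments c ON c.course_id = p.id WHERE c.id IS NULL

Execution result:
(no rows)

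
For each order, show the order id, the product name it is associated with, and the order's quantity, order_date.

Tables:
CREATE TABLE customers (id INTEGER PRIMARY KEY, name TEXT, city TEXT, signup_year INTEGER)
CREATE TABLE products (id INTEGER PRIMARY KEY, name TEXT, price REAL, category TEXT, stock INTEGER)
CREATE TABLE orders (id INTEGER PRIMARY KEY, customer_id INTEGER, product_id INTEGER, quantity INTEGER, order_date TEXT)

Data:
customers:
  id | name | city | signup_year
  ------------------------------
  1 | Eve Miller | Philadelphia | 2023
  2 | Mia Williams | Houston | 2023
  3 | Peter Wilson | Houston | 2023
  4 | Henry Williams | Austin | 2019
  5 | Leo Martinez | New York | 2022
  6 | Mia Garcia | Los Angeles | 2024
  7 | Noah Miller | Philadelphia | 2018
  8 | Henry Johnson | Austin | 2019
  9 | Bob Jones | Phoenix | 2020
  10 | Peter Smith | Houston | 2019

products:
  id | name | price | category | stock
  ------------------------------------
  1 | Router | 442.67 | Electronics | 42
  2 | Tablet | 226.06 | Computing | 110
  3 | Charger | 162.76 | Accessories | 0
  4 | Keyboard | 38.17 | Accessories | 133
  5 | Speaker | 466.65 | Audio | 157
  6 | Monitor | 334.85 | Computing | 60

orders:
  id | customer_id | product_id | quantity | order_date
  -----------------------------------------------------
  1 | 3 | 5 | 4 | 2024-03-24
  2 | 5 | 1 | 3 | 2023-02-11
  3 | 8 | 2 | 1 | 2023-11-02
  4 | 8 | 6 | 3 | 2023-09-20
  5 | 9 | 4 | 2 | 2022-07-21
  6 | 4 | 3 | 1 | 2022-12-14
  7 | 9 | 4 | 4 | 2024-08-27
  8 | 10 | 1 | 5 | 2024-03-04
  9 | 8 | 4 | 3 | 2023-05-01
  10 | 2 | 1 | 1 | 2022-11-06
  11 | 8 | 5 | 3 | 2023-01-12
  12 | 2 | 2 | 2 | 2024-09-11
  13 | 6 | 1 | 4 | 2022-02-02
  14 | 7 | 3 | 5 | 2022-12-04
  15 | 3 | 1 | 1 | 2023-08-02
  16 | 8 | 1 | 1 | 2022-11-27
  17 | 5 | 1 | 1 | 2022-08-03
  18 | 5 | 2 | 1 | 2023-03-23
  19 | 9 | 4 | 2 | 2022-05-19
SELECT c.id, p.name AS product, c.quantity, c.order_date FROM orders c JOIN products p ON c.product_id = p.id

Execution result:
id | product | quantity | order_date
1 | Speaker | 4 | 2024-03-24
2 | Router | 3 | 2023-02-11
3 | Tablet | 1 | 2023-11-02
4 | Monitor | 3 | 2023-09-20
5 | Keyboard | 2 | 2022-07-21
6 | Charger | 1 | 2022-12-14
7 | Keyboard | 4 | 2024-08-27
8 | Router | 5 | 2024-03-04
9 | Keyboard | 3 | 2023-05-01
10 | Router | 1 | 2022-11-06
11 | Speaker | 3 | 2023-01-12
12 | Tablet | 2 | 2024-09-11
13 | Router | 4 | 2022-02-02
14 | Charger | 5 | 2022-12-04
15 | Router | 1 | 2023-08-02
16 | Router | 1 | 2022-11-27
17 | Router | 1 | 2022-08-03
18 | Tablet | 1 | 2023-03-23
19 | Keyboard | 2 | 2022-05-19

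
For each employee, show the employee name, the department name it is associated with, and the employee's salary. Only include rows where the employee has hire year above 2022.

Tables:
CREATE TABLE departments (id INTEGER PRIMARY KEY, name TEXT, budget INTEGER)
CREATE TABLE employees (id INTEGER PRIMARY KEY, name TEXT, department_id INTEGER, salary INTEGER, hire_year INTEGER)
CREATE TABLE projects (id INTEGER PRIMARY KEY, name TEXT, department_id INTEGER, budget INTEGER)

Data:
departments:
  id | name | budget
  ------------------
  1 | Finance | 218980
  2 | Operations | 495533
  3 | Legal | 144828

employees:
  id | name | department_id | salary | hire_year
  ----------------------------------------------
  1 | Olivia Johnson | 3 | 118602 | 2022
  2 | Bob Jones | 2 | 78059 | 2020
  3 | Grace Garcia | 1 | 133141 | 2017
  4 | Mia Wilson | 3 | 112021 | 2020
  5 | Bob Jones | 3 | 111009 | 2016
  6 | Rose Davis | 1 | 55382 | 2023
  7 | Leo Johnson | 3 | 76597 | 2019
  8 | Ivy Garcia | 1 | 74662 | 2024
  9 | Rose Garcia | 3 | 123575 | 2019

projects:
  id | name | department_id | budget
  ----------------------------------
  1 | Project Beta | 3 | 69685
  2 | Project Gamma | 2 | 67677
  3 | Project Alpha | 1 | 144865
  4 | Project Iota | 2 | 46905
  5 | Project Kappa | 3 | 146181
SELECT c.name, p.name AS department, c.salary FROM employees c JOIN departments p ON c.department_id = p.id WHERE c.hire_year > 2022

Execution result:
name | department | salary
Rose Davis | Finance | 55382
Ivy Garcia | Finance | 74662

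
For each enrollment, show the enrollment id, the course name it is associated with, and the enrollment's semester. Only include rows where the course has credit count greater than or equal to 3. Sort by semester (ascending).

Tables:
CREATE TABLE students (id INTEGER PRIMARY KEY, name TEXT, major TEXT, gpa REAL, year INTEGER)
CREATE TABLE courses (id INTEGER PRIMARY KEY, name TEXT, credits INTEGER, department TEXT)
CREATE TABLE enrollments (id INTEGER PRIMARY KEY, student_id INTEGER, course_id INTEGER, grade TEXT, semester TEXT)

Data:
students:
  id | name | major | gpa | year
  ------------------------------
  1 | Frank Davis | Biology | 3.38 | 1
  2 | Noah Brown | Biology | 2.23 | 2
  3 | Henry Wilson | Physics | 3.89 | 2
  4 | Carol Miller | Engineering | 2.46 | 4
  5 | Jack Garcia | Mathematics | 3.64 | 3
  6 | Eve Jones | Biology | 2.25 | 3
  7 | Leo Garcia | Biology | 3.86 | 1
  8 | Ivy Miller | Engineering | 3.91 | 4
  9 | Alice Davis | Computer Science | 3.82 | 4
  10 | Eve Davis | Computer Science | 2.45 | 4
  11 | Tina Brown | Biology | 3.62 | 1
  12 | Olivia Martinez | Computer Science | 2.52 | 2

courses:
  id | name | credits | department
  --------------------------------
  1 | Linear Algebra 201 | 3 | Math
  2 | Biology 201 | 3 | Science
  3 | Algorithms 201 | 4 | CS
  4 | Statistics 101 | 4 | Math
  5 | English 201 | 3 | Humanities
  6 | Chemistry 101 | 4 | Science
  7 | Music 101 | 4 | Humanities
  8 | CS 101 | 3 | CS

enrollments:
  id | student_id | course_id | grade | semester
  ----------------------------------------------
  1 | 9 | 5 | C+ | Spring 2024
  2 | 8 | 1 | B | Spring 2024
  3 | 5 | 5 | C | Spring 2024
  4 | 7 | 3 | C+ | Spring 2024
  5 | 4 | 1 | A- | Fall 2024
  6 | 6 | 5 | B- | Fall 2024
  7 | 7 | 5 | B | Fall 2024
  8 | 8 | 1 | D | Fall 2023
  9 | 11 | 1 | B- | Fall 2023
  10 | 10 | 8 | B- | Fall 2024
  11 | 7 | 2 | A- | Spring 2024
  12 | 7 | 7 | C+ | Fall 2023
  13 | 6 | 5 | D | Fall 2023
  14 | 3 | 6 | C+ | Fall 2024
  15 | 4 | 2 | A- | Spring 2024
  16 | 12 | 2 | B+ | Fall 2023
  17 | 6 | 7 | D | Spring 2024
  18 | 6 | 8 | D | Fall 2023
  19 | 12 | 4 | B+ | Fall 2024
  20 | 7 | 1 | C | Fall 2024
SELECT c.id, p.name AS course, c.semester FROM enrollments c JOIN courses p ON c.course_id = p.id WHERE p.credits >= 3 ORDER BY c.semester ASC

Execution result:
id | course | semester
8 | Linear Algebra 201 | Fall 2023
9 | Linear Algebra 201 | Fall 2023
12 | Music 101 | Fall 2023
13 | English 201 | Fall 2023
16 | Biology 201 | Fall 2023
18 | CS 101 | Fall 2023
5 | Linear Algebra 201 | Fall 2024
6 | English 201 | Fall 2024
7 | English 201 | Fall 2024
10 | CS 101 | Fall 2024
14 | Chemistry 101 | Fall 2024
19 | Statistics 101 | Fall 2024
20 | Linear Algebra 201 | Fall 2024
1 | English 201 | Spring 2024
2 | Linear Algebra 201 | Spring 2024
3 | English 201 | Spring 2024
4 | Algorithms 201 | Spring 2024
11 | Biology 201 | Spring 2024
15 | Biology 201 | Spring 2024
17 | Music 101 | Spring 2024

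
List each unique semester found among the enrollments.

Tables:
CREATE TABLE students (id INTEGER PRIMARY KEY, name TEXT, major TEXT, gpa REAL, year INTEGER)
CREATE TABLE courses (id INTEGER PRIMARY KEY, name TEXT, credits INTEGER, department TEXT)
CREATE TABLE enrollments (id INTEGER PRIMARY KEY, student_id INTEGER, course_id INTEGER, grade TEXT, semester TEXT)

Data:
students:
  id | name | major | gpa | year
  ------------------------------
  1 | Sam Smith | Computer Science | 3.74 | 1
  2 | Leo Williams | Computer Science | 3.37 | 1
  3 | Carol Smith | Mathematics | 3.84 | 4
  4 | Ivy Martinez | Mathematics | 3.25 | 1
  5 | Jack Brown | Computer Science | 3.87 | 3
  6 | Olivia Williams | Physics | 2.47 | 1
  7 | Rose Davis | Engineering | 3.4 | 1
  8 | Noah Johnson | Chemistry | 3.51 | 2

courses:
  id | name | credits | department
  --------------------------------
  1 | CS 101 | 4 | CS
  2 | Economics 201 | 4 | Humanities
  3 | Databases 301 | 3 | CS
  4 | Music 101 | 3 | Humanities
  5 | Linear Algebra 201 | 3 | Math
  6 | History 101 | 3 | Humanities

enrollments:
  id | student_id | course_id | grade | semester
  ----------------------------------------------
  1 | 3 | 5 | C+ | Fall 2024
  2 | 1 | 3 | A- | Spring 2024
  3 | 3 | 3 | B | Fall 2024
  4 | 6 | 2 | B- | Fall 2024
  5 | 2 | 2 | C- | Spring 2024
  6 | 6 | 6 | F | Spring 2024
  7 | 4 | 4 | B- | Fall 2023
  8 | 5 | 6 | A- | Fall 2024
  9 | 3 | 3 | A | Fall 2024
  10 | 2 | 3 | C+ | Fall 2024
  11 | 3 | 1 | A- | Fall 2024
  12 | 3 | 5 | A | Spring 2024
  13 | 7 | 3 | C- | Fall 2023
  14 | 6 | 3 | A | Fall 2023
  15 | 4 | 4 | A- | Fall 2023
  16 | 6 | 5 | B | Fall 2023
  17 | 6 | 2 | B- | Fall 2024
SELECT DISTINCT semester FROM enrollments

Execution result:
semester
Fall 2024
Spring 2024
Fall 2023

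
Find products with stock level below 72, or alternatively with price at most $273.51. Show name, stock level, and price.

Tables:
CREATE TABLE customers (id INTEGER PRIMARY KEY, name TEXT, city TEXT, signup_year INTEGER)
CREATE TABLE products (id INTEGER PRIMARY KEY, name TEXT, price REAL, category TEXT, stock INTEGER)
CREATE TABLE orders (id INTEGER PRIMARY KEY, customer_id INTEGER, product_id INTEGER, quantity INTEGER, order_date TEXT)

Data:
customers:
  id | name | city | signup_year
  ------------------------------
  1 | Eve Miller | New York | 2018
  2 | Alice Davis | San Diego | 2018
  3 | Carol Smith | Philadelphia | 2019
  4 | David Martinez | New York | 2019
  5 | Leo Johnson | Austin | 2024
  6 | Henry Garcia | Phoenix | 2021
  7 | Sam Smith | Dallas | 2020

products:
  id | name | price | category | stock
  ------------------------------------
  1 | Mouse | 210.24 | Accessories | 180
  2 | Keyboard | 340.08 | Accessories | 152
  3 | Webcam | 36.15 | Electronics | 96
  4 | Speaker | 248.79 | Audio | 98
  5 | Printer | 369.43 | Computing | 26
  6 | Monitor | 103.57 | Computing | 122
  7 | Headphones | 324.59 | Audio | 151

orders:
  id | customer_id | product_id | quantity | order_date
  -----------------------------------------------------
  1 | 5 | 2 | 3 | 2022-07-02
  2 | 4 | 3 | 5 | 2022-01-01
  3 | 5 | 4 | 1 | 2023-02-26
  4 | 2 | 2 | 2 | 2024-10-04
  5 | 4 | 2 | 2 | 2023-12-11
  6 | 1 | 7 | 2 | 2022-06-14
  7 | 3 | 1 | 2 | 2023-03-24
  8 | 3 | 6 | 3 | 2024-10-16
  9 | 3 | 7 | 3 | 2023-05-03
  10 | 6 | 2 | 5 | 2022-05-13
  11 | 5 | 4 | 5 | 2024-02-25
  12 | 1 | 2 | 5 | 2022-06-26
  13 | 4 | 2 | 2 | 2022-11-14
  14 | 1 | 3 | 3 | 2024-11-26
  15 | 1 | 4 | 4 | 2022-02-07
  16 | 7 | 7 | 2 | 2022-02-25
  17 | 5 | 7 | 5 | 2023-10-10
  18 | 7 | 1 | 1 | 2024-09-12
SELECT name, stock, price FROM products WHERE stock < 72 OR price <= 273.51

Execution result:
name | stock | price
Mouse | 180 | 210.24
Webcam | 96 | 36.15
Speaker | 98 | 248.79
Printer | 26 | 369.43
Monitor | 122 | 103.57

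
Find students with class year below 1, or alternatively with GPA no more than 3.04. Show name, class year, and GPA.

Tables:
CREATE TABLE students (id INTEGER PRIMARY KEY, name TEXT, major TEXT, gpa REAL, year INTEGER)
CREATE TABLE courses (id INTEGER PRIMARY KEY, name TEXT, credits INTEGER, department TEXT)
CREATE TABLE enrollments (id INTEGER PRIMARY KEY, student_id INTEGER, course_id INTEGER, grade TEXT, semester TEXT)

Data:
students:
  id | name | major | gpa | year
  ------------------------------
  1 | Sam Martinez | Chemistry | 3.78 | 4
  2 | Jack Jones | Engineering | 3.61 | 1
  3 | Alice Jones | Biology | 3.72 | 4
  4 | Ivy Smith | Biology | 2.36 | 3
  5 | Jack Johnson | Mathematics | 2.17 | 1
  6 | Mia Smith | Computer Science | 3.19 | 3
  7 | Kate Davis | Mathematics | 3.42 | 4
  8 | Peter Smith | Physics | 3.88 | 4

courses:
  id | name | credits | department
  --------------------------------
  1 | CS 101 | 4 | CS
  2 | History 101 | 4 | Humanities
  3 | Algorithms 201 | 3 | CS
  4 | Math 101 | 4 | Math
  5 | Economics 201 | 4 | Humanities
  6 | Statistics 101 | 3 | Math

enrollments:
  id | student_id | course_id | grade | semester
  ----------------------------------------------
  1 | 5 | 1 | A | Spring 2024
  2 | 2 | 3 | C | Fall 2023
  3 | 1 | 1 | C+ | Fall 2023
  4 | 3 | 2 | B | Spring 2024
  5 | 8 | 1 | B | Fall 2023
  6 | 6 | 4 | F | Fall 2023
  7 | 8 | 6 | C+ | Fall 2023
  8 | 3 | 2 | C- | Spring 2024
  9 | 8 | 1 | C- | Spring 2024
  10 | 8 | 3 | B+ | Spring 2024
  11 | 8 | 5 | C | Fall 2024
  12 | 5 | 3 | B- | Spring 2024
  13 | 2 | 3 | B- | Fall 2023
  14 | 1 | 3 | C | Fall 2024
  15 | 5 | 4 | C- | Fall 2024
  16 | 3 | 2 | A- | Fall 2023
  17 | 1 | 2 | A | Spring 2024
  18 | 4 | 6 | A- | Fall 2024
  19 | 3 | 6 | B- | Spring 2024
SELECT name, year, gpa FROM students WHERE year < 1 OR gpa <= 3.04

Execution result:
name | year | gpa
Ivy Smith | 3 | 2.36
Jack Johnson | 1 | 2.17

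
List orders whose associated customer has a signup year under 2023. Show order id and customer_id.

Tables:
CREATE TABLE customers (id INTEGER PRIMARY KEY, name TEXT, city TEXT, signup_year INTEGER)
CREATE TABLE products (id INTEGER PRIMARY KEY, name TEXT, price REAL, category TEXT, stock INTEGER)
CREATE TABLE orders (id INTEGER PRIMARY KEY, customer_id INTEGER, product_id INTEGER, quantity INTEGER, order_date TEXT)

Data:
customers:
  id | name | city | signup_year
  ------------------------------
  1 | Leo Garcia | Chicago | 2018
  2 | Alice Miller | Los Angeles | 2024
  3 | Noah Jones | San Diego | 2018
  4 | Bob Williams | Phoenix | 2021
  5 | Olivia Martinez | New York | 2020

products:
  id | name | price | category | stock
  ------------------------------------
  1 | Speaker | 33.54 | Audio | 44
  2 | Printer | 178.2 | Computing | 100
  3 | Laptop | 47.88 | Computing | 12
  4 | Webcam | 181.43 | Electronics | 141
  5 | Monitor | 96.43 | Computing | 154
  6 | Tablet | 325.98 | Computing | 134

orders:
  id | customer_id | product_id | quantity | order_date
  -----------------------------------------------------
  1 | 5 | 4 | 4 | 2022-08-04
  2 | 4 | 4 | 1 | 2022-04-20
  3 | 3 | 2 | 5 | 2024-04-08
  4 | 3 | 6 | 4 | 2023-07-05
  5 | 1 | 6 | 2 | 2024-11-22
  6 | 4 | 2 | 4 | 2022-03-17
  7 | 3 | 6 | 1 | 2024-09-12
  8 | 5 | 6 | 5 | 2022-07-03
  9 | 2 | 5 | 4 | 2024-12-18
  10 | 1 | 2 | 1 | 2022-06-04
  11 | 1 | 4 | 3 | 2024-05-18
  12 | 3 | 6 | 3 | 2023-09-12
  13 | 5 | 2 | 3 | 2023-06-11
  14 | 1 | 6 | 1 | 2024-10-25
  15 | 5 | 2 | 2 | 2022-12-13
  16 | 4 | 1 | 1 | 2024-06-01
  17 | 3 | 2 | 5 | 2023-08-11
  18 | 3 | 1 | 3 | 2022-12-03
SELECT id, customer_id FROM orders WHERE customer_id IN (SELECT id FROM customers WHERE signup_year < 2023)

Execution result:
id | customer_id
1 | 5
2 | 4
3 | 3
4 | 3
5 | 1
6 | 4
7 | 3
8 | 5
10 | 1
11 | 1
12 | 3
13 | 5
14 | 1
15 | 5
16 | 4
17 | 3
18 | 3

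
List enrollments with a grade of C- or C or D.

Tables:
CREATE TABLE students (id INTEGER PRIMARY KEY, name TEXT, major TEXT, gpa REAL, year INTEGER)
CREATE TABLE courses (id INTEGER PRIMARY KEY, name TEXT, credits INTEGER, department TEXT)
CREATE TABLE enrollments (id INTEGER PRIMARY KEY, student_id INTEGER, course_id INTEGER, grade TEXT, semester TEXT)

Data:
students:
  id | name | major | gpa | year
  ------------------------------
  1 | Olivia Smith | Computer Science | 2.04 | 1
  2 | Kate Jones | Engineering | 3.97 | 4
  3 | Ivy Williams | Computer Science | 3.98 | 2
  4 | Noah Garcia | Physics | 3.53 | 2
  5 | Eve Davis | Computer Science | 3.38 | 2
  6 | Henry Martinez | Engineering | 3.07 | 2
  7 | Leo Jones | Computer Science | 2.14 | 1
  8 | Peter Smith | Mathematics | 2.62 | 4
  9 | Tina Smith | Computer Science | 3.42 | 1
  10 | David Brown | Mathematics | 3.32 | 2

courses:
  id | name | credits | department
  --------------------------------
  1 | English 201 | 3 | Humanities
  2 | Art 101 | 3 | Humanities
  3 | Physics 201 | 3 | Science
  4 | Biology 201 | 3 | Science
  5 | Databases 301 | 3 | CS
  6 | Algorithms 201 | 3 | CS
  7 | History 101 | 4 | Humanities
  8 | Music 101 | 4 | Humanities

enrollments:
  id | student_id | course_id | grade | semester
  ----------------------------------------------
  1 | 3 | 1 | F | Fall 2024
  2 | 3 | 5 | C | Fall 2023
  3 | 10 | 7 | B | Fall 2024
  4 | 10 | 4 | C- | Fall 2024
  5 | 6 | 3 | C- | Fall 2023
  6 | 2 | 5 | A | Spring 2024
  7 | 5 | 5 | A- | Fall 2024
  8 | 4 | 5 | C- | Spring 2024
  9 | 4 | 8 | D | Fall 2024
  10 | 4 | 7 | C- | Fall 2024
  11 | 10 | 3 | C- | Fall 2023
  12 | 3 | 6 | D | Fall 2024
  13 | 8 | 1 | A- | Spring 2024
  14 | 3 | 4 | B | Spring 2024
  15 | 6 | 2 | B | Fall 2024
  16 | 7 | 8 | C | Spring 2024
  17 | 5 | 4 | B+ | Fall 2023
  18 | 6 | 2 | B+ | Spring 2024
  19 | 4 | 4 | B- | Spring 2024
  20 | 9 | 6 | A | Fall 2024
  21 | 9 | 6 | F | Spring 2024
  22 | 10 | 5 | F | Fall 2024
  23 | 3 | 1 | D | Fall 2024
SELECT id, grade FROM enrollments WHERE grade IN ('C-', 'C', 'D')

Execution result:
id | grade
2 | C
4 | C-
5 | C-
8 | C-
9 | D
10 | C-
11 | C-
12 | D
16 | C
23 | D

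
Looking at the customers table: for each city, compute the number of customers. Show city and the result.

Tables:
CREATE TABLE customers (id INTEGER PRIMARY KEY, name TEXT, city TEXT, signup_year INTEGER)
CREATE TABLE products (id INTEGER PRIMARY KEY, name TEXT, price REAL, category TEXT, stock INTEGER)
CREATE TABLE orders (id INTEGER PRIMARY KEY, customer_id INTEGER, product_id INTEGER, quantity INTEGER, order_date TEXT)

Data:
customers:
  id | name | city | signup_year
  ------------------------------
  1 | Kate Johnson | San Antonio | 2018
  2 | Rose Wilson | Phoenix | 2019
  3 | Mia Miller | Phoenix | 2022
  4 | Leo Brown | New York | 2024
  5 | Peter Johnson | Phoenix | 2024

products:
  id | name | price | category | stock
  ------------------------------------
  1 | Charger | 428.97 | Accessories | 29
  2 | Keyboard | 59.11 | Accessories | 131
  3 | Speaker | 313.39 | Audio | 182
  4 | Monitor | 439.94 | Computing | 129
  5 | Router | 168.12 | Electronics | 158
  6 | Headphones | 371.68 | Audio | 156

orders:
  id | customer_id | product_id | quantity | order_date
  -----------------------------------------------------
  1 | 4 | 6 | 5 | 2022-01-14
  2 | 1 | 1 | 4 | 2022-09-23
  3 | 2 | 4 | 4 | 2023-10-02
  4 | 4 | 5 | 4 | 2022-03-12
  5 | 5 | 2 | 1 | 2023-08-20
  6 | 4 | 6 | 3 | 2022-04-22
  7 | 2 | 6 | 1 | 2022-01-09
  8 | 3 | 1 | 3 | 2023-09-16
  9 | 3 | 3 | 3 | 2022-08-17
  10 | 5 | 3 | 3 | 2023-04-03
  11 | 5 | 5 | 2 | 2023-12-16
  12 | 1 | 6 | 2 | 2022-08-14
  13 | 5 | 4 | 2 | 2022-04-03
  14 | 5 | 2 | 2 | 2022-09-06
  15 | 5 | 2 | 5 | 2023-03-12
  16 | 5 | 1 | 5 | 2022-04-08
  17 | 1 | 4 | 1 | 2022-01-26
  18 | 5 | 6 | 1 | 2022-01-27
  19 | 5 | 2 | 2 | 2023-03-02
SELECT city, COUNT(*) AS n FROM customers GROUP BY city

Execution result:
city | n
New York | 1
Phoenix | 3
San Antonio | 1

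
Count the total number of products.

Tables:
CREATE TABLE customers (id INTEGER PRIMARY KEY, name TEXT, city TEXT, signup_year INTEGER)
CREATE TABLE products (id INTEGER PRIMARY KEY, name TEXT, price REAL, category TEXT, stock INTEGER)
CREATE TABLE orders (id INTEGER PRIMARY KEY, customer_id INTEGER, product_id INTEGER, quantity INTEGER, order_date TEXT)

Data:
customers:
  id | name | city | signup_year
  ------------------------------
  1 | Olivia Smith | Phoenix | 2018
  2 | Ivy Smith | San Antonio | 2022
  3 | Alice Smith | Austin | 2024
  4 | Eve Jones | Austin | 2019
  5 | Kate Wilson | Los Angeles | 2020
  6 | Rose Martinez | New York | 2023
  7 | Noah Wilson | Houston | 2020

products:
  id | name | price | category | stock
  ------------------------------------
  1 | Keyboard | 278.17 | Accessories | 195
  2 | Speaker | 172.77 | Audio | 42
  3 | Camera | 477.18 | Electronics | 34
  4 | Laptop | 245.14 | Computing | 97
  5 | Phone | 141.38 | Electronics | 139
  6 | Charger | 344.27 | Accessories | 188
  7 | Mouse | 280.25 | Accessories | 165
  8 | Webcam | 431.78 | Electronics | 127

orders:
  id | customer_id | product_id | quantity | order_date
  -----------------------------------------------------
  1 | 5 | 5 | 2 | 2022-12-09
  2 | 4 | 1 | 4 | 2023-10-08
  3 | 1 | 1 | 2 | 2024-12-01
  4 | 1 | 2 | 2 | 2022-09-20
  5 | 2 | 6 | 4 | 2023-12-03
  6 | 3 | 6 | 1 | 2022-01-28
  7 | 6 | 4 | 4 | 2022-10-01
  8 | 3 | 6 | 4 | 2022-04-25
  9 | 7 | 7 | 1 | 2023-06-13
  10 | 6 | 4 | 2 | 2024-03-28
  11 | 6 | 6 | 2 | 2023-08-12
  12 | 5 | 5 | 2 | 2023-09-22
SELECT COUNT(*) FROM products

Execution result:
8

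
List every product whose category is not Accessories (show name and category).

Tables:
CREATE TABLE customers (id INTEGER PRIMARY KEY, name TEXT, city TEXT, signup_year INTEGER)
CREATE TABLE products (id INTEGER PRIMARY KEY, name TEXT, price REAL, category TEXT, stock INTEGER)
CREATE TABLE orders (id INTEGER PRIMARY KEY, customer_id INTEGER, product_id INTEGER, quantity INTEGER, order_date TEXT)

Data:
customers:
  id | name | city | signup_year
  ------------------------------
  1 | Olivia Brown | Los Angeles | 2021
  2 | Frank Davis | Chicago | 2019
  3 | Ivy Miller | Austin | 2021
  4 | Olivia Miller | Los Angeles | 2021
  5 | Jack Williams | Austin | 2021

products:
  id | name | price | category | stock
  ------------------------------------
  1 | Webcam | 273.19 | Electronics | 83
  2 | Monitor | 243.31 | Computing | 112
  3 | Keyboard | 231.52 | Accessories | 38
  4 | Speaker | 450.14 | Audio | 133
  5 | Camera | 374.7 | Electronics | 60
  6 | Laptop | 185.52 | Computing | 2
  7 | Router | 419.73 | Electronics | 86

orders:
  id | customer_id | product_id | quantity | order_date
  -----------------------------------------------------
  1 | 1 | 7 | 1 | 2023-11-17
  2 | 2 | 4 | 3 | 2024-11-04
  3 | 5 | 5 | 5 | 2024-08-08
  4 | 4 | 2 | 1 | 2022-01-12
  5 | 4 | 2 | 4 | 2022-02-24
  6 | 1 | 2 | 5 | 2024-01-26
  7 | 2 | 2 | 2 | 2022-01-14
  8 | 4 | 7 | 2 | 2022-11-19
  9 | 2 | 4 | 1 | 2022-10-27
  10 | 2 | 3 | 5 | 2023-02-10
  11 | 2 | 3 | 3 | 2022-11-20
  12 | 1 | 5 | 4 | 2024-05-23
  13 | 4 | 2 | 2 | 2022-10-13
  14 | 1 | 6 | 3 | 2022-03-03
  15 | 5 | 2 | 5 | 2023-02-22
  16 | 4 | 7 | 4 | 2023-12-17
SELECT name, category FROM products WHERE category <> 'Accessories'

Execution result:
name | category
Webcam | Electronics
Monitor | Computing
Speaker | Audio
Camera | Electronics
Laptop | Computing
Router | Electronics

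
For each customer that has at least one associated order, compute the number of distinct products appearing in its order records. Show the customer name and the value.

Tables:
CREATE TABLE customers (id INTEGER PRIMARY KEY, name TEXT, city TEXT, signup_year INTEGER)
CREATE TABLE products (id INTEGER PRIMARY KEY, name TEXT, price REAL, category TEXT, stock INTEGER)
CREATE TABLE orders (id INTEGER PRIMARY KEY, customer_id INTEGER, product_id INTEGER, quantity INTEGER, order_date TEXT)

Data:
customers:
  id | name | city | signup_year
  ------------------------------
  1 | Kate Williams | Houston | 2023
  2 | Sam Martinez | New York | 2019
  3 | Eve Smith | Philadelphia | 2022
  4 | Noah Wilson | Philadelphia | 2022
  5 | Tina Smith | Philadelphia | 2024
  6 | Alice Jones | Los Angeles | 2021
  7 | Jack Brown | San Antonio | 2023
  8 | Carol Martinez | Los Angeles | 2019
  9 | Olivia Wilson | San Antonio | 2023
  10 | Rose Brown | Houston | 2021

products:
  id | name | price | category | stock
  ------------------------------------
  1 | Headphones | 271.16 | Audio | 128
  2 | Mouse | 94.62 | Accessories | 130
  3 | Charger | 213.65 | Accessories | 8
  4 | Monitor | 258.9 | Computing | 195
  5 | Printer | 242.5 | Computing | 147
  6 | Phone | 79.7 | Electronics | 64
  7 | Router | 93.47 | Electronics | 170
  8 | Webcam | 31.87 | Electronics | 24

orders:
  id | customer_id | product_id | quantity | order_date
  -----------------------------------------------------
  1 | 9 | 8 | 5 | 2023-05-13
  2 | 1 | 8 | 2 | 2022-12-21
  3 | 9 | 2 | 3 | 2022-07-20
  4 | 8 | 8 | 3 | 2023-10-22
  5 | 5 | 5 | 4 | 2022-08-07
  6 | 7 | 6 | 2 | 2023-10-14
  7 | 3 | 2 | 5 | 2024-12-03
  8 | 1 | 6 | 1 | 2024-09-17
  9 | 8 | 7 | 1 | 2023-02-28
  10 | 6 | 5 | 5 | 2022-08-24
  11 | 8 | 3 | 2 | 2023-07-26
SELECT p.name, COUNT(DISTINCT c.product_id) AS distinct_product_count FROM orders c JOIN customers p ON c.customer_id = p.id GROUP BY p.id, p.name

Execution result:
name | distinct_product_count
Kate Williams | 2
Eve Smith | 1
Tina Smith | 1
Alice Jones | 1
Jack Brown | 1
Carol Martinez | 3
Olivia Wilson | 2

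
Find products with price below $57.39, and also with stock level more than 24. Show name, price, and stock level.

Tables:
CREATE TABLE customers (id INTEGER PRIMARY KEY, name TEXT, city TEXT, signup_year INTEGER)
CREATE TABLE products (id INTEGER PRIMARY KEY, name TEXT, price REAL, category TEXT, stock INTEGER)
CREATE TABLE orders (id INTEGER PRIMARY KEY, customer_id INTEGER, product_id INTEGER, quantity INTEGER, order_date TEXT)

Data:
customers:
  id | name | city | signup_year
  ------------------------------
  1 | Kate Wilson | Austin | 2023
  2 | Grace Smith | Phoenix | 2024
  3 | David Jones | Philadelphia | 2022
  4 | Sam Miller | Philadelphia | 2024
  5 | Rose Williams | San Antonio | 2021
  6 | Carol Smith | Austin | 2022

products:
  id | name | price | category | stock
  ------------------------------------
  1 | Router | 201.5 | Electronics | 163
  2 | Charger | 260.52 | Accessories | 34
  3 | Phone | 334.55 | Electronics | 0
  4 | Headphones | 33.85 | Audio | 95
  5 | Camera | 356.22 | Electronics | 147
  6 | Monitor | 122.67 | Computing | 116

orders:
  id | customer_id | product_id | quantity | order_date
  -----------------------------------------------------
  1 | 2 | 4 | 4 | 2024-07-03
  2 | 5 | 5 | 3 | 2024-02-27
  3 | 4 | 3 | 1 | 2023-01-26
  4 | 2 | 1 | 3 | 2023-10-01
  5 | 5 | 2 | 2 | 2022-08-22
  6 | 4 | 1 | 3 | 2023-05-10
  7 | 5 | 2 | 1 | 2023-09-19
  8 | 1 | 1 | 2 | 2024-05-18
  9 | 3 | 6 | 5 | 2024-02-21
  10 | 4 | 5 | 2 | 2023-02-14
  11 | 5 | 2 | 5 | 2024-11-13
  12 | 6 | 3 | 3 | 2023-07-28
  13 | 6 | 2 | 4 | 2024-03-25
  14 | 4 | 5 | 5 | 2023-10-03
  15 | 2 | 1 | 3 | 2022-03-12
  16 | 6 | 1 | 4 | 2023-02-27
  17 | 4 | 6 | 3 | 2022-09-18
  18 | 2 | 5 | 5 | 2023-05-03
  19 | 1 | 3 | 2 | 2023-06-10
SELECT name, price, stock FROM products WHERE price < 57.39 AND stock > 24

Execution result:
name | price | stock
Headphones | 33.85 | 95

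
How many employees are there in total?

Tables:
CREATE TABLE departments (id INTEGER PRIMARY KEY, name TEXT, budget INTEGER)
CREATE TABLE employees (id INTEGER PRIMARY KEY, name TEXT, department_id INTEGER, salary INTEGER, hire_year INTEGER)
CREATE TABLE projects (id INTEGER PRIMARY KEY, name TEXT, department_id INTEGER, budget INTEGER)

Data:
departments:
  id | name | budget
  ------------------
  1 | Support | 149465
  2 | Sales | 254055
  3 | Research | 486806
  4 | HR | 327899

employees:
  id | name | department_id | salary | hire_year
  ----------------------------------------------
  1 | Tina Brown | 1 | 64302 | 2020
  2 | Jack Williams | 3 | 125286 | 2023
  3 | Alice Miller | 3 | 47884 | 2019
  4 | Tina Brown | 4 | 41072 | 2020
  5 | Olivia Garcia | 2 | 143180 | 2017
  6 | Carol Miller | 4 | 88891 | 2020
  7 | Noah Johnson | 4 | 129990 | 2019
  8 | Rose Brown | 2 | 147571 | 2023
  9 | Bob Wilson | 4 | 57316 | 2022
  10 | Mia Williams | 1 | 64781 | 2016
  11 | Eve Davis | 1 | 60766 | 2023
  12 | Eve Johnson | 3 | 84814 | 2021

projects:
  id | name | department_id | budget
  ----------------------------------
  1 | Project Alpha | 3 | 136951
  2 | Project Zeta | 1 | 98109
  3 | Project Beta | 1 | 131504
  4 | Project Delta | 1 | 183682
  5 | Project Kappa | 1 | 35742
SELECT COUNT(*) FROM employees

Execution result:
12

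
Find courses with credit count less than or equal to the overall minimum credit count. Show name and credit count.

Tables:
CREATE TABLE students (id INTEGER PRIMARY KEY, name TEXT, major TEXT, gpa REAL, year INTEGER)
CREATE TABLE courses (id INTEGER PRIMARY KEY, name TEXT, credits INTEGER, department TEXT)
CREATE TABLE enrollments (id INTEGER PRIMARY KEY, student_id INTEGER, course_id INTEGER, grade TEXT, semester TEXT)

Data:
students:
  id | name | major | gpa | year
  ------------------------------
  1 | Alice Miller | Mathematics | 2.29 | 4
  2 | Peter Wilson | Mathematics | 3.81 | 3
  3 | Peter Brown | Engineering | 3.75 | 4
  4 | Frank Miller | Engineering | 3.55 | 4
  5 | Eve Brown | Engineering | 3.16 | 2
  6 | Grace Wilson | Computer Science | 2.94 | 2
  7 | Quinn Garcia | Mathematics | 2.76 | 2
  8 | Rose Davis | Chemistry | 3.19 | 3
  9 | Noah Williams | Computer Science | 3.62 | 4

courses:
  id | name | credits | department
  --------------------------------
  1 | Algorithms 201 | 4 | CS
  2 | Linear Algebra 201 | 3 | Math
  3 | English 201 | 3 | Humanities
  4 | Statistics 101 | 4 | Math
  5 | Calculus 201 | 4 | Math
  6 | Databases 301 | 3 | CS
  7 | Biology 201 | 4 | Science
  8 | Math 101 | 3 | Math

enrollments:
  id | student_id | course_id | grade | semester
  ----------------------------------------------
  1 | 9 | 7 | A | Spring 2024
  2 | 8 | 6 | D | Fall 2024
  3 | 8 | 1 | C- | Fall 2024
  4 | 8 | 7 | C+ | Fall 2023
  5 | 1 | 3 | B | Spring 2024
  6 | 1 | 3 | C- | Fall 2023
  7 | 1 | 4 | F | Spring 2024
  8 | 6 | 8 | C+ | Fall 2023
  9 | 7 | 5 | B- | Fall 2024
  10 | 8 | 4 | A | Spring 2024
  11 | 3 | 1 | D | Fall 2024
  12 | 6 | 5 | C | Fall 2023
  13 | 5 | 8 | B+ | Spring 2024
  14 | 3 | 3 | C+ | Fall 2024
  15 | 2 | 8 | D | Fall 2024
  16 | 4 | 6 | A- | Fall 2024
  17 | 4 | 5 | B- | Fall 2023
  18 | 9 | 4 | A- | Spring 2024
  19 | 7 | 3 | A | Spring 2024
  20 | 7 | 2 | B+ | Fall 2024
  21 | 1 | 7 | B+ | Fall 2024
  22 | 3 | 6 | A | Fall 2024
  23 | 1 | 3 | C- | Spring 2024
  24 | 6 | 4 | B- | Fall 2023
SELECT name, credits FROM courses WHERE credits <= (SELECT MIN(credits) FROM courses)

Execution result:
name | credits
Linear Algebra 201 | 3
English 201 | 3
Databases 301 | 3
Math 101 | 3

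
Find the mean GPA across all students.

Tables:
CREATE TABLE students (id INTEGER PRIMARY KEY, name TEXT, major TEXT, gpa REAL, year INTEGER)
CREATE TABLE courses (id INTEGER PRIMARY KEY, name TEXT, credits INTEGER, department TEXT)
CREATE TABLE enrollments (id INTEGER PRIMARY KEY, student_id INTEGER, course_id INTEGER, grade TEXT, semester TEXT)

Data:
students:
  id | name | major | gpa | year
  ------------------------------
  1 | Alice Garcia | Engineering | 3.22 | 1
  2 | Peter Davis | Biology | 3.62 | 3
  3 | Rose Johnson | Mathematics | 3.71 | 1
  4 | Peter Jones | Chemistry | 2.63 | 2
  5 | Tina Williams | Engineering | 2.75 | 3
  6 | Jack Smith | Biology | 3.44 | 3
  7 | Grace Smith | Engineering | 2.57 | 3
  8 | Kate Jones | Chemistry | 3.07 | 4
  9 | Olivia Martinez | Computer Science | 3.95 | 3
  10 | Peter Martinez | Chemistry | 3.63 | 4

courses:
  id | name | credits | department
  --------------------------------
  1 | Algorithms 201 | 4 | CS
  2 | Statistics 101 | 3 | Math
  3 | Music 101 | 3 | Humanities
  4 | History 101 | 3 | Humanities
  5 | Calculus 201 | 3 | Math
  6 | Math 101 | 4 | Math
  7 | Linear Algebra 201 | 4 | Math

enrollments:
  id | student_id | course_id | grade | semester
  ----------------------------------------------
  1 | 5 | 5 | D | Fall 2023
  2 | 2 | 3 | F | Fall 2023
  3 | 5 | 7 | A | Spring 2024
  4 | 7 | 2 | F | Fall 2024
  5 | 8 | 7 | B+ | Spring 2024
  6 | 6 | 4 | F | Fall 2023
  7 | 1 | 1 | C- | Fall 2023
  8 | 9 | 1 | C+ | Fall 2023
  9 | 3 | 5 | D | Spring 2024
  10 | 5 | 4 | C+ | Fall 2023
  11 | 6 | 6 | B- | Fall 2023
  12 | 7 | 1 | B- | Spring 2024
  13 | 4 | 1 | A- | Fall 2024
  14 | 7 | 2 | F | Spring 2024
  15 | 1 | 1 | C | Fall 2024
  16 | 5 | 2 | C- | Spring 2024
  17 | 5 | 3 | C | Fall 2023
SELECT AVG(gpa) FROM students

Execution result:
3.26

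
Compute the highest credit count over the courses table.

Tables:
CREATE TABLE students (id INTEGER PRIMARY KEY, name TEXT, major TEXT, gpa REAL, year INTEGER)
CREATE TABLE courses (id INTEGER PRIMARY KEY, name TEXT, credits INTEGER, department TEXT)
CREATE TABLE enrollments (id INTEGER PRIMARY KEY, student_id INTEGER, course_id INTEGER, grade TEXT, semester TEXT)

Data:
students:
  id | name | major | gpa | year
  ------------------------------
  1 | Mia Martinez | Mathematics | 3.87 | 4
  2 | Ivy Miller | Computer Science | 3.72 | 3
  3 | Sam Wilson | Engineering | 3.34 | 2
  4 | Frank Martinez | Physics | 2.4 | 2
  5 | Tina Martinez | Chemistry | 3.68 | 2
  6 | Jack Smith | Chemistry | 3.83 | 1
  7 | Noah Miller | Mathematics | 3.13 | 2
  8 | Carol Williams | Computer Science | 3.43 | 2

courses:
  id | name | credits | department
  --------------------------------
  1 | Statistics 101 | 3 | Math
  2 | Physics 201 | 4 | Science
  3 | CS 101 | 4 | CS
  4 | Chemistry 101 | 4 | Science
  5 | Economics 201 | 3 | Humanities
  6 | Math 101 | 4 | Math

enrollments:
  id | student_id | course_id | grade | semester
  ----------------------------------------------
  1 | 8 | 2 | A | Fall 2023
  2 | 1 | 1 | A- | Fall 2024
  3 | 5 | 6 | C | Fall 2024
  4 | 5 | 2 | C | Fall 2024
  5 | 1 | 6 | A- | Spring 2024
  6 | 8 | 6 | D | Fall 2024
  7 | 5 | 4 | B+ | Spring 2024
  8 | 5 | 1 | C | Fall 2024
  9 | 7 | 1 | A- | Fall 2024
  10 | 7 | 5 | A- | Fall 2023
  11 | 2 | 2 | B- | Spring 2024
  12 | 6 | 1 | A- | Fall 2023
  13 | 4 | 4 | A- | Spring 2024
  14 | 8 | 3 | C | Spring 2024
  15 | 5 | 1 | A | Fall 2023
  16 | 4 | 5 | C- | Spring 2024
SELECT MAX(credits) FROM courses

Execution result:
4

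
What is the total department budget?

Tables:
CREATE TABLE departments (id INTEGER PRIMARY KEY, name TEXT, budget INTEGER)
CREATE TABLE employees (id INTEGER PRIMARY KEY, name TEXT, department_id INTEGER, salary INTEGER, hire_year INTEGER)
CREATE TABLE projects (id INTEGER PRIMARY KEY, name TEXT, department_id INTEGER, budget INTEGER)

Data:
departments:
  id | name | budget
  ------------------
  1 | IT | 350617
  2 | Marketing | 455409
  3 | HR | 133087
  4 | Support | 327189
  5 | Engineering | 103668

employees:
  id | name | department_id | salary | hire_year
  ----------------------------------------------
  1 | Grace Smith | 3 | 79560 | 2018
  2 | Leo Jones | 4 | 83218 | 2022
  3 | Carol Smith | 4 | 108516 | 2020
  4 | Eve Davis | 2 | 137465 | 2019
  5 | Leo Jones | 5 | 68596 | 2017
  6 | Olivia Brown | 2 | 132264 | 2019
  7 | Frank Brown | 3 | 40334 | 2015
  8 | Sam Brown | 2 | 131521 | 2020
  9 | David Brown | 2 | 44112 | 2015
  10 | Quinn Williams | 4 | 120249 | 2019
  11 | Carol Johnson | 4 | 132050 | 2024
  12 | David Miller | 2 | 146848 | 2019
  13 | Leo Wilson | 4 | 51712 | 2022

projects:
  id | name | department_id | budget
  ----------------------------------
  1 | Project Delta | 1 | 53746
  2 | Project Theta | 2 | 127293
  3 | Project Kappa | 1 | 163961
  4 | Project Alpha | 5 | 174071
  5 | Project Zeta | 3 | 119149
SELECT SUM(budget) FROM departments

Execution result:
1369970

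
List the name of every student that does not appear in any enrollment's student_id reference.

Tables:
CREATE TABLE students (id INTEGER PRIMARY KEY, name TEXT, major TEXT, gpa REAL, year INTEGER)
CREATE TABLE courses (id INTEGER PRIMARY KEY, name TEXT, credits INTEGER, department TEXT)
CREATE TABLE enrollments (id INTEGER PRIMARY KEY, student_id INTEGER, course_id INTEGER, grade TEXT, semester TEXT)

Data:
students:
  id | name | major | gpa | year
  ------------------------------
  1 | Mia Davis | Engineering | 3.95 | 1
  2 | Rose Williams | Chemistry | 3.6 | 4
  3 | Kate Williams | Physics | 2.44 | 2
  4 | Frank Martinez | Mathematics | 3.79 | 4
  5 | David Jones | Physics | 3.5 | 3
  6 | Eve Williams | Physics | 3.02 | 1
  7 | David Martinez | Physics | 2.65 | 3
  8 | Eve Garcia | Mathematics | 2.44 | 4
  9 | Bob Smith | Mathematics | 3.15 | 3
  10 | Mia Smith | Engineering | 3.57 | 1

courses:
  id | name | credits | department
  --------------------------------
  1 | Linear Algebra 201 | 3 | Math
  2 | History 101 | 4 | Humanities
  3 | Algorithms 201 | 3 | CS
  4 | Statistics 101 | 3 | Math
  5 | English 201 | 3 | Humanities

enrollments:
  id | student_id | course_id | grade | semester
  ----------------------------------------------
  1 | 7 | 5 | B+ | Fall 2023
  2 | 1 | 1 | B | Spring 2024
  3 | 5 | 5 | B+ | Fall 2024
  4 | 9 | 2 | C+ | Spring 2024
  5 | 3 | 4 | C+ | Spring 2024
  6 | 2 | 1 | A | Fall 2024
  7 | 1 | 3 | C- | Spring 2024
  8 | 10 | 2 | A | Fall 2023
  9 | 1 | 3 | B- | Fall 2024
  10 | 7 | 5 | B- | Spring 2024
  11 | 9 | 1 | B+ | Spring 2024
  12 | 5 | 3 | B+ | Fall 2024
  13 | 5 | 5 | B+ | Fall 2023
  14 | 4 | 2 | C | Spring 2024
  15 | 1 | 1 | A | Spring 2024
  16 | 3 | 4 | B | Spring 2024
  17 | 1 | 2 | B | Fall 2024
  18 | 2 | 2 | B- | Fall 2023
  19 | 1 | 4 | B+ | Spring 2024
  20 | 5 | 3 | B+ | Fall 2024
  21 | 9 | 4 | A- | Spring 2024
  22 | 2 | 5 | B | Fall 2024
SELECT p.name FROM students p LEFT JOIN enrollments c ON c.student_id = p.id WHERE c.id IS NULL

Execution result:
name
Eve Williams
Eve Garcia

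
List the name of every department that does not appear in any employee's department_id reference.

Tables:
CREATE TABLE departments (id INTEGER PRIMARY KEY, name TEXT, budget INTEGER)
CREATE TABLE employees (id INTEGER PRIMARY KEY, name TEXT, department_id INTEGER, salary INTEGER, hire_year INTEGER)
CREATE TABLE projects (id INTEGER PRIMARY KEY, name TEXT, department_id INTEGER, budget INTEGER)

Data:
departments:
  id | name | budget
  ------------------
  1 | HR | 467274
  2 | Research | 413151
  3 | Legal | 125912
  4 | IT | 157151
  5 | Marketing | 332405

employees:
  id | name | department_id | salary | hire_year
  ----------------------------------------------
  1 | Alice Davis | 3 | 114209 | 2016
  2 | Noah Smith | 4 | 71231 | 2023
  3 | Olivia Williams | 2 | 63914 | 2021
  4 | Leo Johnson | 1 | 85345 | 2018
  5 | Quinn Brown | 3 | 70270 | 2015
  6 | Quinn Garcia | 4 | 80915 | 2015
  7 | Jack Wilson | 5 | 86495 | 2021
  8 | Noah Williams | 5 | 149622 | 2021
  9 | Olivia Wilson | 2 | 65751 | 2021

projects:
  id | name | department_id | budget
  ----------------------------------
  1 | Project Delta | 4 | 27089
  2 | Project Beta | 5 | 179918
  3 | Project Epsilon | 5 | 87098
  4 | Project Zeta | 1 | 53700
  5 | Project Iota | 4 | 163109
SELECT p.name FROM departments p LEFT JOIN employees c ON c.department_id = p.id WHERE c.id IS NULL

Execution result:
(no rows)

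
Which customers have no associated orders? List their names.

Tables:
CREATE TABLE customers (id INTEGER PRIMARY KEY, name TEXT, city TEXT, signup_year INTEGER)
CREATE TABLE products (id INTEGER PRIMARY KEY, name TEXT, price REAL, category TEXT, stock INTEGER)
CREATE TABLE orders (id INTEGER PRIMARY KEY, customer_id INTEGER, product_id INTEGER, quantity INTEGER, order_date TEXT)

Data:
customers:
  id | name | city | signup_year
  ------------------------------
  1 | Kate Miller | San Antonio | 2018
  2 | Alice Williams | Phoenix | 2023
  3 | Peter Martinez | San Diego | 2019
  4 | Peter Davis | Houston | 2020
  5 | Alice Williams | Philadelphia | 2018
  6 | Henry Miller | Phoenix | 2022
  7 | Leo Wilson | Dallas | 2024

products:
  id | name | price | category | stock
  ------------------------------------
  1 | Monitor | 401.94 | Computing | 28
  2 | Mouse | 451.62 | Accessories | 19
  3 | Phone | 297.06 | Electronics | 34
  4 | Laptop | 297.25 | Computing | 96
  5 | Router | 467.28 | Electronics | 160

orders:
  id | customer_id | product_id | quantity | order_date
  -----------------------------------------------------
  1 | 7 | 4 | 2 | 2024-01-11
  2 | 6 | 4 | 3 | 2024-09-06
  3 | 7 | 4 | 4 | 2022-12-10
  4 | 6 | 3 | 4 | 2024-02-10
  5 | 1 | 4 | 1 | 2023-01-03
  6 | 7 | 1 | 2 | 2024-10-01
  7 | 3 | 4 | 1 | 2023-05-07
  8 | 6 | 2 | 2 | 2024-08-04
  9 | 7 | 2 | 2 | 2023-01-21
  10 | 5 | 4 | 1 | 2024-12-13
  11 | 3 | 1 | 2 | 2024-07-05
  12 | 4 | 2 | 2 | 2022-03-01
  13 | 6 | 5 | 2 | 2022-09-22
SELECT p.name FROM customers p LEFT JOIN orders c ON c.customer_id = p.id WHERE c.id IS NULL

Execution result:
Alice Williams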